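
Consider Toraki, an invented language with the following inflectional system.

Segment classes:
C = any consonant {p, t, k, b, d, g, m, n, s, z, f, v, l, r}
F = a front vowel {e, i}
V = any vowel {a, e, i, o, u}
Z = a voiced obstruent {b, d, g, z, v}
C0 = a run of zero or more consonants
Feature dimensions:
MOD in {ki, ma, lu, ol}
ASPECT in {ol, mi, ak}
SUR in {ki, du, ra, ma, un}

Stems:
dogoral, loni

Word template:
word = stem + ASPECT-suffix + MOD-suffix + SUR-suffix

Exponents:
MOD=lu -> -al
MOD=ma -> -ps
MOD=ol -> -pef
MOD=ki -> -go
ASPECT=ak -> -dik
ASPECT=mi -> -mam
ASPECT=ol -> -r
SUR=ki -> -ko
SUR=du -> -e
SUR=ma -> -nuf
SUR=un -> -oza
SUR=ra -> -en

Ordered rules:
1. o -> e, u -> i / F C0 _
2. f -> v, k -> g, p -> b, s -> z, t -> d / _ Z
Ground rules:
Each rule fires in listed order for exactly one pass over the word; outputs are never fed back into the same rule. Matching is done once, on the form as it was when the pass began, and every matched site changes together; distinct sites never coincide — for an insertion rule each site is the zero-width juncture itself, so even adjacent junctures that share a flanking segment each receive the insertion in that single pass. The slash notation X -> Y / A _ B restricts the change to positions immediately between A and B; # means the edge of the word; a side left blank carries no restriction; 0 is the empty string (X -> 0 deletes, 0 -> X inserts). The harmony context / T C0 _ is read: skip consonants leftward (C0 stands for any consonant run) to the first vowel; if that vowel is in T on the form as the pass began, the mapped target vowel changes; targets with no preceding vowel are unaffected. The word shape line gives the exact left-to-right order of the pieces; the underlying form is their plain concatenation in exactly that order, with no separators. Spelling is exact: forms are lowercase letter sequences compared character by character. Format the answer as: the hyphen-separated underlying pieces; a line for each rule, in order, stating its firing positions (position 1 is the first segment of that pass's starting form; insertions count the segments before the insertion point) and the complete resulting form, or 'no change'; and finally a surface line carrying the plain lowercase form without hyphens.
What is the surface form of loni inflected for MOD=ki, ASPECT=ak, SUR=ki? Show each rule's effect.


underlying: loni-dik-go-ko
1. o -> e, u -> i / F C0 _: fires at position(s) 9: lonidikgeko
2. f -> v, k -> g, p -> b, s -> z, t -> d / _ Z: fires at position(s) 7: lonidiggeko
surface: lonidiggeko


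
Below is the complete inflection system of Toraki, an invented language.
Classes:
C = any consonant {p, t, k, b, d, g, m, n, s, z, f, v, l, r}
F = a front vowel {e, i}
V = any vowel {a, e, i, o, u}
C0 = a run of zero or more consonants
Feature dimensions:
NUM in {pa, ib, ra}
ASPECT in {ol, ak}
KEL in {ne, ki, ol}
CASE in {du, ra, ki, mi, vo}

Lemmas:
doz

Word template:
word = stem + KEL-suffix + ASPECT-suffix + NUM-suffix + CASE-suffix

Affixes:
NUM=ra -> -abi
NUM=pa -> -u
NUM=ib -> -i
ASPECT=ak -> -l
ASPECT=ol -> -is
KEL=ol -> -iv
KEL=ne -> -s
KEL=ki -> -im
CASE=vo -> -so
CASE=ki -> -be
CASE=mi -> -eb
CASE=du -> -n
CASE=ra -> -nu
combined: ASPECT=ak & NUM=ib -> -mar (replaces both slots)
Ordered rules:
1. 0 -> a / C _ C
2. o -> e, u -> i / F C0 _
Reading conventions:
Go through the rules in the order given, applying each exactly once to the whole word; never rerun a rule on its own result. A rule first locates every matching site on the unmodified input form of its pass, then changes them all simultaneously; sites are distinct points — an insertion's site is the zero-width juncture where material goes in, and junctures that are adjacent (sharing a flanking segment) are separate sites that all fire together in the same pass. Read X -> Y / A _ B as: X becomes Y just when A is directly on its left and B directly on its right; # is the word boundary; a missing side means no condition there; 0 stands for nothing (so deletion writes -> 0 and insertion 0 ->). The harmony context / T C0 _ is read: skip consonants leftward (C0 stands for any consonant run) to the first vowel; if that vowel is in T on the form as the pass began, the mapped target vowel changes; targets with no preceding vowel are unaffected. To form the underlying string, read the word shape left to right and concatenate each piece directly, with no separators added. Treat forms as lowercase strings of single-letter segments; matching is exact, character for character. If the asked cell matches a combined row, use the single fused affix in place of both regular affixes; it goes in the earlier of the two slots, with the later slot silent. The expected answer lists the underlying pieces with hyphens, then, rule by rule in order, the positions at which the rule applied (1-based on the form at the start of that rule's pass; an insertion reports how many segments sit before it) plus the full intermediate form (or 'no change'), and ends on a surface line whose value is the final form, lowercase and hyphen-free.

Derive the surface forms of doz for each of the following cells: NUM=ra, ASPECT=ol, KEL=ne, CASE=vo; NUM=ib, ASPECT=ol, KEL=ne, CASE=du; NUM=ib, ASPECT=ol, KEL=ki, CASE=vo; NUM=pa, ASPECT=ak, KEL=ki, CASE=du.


cell NUM=ra, ASPECT=ol, KEL=ne, CASE=vo:
underlying: doz-s-is-abi-so
1. 0 -> a / C _ C: inserts after position(s) 3: dozasisabiso
2. o -> e, u -> i / F C0 _: fires at position(s) 12: dozasisabise
surface: dozasisabise

cell NUM=ib, ASPECT=ol, KEL=ne, CASE=du:
underlying: doz-s-is-i-n
1. 0 -> a / C _ C: inserts after position(s) 3: dozasisin
2. o -> e, u -> i / F C0 _: no change
surface: dozasisin

cell NUM=ib, ASPECT=ol, KEL=ki, CASE=vo:
underlying: doz-im-is-i-so
1. 0 -> a / C _ C: no change
2. o -> e, u -> i / F C0 _: fires at position(s) 10: dozimisise
surface: dozimisise

cell NUM=pa, ASPECT=ak, KEL=ki, CASE=du:
underlying: doz-im-l-u-n
1. 0 -> a / C _ C: inserts after position(s) 5: dozimalun
2. o -> e, u -> i / F C0 _: no change
surface: dozimalun


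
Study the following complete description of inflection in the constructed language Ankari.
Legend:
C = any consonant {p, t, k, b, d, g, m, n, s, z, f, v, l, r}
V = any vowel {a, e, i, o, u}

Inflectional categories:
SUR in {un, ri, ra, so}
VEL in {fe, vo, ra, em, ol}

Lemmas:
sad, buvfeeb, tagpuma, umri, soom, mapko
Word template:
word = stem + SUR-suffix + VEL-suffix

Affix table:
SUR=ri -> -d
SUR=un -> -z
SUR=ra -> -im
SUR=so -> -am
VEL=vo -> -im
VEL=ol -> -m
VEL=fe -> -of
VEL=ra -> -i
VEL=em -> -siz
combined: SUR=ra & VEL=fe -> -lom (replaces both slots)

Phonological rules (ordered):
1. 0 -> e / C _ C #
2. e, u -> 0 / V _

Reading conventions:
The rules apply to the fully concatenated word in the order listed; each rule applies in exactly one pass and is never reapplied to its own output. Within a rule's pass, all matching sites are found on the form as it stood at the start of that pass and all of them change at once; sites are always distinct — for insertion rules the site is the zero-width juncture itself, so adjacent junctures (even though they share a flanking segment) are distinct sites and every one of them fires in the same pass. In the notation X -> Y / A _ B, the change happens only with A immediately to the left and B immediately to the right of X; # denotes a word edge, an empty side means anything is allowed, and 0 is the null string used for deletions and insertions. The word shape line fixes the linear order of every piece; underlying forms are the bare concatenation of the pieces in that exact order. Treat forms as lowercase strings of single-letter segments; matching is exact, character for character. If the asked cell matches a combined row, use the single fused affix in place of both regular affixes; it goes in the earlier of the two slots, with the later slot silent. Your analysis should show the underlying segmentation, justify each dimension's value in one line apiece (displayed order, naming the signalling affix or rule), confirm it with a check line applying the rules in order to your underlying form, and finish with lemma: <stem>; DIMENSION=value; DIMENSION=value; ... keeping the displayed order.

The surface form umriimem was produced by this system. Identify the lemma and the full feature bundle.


underlying: umri-im-m
SUR=ra - signalled by the affix -im
VEL=ol - signalled by the affix -m
check: umriimm -> umriimem -> umriimem
lemma: umri; SUR=ra; VEL=ol


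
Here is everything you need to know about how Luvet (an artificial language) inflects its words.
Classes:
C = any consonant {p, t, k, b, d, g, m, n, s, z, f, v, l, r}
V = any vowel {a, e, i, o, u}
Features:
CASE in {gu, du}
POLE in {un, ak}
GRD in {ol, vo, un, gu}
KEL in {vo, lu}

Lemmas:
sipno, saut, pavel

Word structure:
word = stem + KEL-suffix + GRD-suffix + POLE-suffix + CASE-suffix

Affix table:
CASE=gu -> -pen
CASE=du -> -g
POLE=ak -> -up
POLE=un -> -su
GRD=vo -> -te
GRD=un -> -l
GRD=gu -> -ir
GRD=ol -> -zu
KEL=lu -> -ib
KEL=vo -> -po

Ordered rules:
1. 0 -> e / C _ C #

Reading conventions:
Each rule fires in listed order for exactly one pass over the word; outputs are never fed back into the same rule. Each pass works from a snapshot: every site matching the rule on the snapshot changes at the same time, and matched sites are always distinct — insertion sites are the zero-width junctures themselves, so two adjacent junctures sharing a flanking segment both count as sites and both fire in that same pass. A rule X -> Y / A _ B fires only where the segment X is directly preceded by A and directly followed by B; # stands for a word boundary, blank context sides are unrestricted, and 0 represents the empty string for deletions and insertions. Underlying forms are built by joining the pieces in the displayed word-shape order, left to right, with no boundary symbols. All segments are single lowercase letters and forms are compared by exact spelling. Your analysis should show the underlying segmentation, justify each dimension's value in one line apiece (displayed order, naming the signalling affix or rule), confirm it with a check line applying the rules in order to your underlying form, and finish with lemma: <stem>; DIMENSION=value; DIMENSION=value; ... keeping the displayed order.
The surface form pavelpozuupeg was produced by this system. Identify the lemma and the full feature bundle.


underlying: pavel-po-zu-up-g
CASE=du - signalled by the affix -g
POLE=ak - signalled by the affix -up
GRD=ol - signalled by the affix -zu
KEL=vo - signalled by the affix -po
check: pavelpozuupg -> pavelpozuupeg
lemma: pavel; CASE=du; POLE=ak; GRD=ol; KEL=vo


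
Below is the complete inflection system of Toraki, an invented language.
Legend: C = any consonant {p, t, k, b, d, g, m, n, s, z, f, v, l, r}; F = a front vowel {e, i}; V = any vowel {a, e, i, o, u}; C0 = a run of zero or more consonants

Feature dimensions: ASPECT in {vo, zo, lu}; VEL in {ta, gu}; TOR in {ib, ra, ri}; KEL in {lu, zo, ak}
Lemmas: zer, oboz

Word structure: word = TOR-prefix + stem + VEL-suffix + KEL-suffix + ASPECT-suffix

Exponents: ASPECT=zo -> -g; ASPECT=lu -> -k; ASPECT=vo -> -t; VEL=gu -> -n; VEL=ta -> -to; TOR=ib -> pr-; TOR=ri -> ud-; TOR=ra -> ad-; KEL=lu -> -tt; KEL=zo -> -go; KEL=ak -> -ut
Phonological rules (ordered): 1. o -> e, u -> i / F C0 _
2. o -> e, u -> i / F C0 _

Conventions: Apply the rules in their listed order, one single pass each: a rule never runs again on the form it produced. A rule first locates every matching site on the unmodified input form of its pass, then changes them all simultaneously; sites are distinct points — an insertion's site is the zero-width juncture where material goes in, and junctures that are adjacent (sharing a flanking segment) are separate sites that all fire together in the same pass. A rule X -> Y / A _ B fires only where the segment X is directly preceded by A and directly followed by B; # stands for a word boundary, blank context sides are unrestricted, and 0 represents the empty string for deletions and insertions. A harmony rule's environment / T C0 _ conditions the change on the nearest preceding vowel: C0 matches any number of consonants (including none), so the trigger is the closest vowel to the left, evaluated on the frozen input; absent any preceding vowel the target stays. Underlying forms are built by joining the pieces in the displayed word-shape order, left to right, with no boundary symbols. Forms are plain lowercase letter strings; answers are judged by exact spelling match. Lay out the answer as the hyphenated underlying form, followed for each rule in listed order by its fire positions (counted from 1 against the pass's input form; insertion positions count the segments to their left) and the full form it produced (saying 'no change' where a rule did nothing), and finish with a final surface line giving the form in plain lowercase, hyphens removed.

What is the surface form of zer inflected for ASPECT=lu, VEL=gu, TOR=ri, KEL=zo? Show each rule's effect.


underlying: ud-zer-n-go-k
1. o -> e, u -> i / F C0 _: fires at position(s) 8: udzerngek
2. o -> e, u -> i / F C0 _: no change
surface: udzerngek


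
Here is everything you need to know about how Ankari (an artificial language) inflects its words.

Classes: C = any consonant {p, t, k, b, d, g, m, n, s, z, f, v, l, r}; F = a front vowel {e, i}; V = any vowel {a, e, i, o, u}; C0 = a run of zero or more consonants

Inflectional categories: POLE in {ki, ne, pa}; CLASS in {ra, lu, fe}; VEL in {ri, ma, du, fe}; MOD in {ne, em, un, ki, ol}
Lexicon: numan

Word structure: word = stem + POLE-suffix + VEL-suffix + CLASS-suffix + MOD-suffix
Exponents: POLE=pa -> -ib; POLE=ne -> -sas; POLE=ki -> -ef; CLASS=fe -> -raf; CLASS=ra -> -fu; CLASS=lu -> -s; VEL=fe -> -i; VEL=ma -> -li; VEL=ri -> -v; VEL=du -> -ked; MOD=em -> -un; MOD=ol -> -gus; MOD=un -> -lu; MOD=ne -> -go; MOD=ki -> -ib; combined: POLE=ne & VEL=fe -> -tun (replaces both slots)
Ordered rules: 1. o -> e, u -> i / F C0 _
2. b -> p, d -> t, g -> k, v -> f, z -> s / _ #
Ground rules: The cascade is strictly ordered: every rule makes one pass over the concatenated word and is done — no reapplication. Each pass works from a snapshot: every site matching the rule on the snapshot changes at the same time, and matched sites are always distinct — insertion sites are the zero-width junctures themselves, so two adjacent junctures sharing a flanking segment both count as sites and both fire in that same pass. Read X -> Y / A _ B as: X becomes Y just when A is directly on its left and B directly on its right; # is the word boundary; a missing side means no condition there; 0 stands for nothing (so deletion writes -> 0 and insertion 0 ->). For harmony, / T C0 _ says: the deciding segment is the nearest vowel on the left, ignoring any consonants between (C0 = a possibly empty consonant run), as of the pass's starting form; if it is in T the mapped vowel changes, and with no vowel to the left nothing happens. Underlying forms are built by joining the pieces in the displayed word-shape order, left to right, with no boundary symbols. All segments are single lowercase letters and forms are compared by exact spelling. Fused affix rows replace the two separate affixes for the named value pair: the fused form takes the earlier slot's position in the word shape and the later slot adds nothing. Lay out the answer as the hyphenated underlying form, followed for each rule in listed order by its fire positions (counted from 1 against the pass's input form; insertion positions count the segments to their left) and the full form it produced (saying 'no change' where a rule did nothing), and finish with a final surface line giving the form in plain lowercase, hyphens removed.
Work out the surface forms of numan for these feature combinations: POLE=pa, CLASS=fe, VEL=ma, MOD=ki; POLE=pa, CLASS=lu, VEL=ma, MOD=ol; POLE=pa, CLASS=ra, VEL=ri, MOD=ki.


cell POLE=pa, CLASS=fe, VEL=ma, MOD=ki:
underlying: numan-ib-li-raf-ib
1. o -> e, u -> i / F C0 _: no change
2. b -> p, d -> t, g -> k, v -> f, z -> s / _ #: fires at position(s) 14: numaniblirafip
surface: numaniblirafip

cell POLE=pa, CLASS=lu, VEL=ma, MOD=ol:
underlying: numan-ib-li-s-gus
1. o -> e, u -> i / F C0 _: fires at position(s) 12: numaniblisgis
2. b -> p, d -> t, g -> k, v -> f, z -> s / _ #: no change
surface: numaniblisgis

cell POLE=pa, CLASS=ra, VEL=ri, MOD=ki:
underlying: numan-ib-v-fu-ib
1. o -> e, u -> i / F C0 _: fires at position(s) 10: numanibvfiib
2. b -> p, d -> t, g -> k, v -> f, z -> s / _ #: fires at position(s) 12: numanibvfiip
surface: numanibvfiip


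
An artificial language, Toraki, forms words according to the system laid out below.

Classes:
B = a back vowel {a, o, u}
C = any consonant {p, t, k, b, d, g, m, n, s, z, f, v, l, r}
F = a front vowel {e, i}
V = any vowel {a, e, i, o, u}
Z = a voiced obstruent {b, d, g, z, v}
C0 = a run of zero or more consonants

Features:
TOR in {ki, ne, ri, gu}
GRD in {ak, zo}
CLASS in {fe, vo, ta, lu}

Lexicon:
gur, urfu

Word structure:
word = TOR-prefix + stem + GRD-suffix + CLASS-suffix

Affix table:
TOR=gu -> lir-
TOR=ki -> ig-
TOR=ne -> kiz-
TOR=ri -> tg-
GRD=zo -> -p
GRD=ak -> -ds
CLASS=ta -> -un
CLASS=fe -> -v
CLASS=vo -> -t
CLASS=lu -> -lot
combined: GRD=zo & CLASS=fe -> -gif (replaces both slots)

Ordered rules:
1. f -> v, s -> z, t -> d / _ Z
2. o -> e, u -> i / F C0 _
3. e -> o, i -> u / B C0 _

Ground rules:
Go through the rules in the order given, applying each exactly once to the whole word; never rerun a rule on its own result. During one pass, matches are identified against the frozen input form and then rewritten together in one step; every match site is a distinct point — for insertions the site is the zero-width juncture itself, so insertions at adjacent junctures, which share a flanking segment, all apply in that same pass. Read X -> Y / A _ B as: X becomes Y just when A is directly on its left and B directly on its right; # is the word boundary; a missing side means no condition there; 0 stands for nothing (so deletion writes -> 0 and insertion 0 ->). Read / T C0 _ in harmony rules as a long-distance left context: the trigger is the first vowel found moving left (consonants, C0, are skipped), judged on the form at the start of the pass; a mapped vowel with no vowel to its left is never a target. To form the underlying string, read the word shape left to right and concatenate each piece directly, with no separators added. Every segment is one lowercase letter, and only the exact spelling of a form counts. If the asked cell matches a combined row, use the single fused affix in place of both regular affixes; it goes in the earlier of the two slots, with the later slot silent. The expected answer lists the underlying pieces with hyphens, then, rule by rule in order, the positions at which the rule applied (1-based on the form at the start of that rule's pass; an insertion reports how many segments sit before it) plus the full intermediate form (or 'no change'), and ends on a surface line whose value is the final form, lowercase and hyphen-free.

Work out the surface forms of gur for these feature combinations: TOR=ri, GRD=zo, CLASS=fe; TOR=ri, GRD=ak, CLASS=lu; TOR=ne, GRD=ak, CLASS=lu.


cell TOR=ri, GRD=zo, CLASS=fe:
underlying: tg-gur-gif
1. f -> v, s -> z, t -> d / _ Z: fires at position(s) 1: dggurgif
2. o -> e, u -> i / F C0 _: no change
3. e -> o, i -> u / B C0 _: fires at position(s) 7: dggurguf
surface: dggurguf

cell TOR=ri, GRD=ak, CLASS=lu:
underlying: tg-gur-ds-lot
1. f -> v, s -> z, t -> d / _ Z: fires at position(s) 1: dggurdslot
2. o -> e, u -> i / F C0 _: no change
3. e -> o, i -> u / B C0 _: no change
surface: dggurdslot

cell TOR=ne, GRD=ak, CLASS=lu:
underlying: kiz-gur-ds-lot
1. f -> v, s -> z, t -> d / _ Z: no change
2. o -> e, u -> i / F C0 _: fires at position(s) 5: kizgirdslot
3. e -> o, i -> u / B C0 _: no change
surface: kizgirdslot


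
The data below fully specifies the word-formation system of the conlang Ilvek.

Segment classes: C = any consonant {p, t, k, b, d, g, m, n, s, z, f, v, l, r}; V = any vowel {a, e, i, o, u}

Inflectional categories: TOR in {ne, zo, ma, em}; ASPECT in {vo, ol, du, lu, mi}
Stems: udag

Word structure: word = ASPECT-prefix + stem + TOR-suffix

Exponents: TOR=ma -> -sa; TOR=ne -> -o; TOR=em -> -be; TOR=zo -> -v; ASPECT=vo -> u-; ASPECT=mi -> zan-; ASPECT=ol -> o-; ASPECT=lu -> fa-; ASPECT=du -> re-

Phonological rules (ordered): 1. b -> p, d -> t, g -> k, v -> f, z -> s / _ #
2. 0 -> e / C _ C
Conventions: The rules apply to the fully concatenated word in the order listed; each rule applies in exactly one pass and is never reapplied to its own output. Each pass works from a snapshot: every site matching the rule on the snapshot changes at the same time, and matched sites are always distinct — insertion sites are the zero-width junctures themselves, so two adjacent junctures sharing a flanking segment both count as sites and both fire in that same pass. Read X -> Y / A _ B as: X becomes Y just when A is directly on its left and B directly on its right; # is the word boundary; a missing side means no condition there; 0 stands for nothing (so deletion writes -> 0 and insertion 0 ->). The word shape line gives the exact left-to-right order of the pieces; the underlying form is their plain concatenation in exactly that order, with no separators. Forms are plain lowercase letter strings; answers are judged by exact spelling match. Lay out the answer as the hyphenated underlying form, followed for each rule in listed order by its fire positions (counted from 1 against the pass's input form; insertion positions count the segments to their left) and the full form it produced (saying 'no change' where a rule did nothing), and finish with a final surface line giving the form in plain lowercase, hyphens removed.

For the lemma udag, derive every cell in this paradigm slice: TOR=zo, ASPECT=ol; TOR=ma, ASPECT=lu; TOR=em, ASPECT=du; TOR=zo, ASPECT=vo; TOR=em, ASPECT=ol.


cell TOR=zo, ASPECT=ol:
underlying: o-udag-v
1. b -> p, d -> t, g -> k, v -> f, z -> s / _ #: fires at position(s) 6: oudagf
2. 0 -> e / C _ C: inserts after position(s) 5: oudagef
surface: oudagef

cell TOR=ma, ASPECT=lu:
underlying: fa-udag-sa
1. b -> p, d -> t, g -> k, v -> f, z -> s / _ #: no change
2. 0 -> e / C _ C: inserts after position(s) 6: faudagesa
surface: faudagesa

cell TOR=em, ASPECT=du:
underlying: re-udag-be
1. b -> p, d -> t, g -> k, v -> f, z -> s / _ #: no change
2. 0 -> e / C _ C: inserts after position(s) 6: reudagebe
surface: reudagebe

cell TOR=zo, ASPECT=vo:
underlying: u-udag-v
1. b -> p, d -> t, g -> k, v -> f, z -> s / _ #: fires at position(s) 6: uudagf
2. 0 -> e / C _ C: inserts after position(s) 5: uudagef
surface: uudagef

cell TOR=em, ASPECT=ol:
underlying: o-udag-be
1. b -> p, d -> t, g -> k, v -> f, z -> s / _ #: no change
2. 0 -> e / C _ C: inserts after position(s) 5: oudagebe
surface: oudagebe


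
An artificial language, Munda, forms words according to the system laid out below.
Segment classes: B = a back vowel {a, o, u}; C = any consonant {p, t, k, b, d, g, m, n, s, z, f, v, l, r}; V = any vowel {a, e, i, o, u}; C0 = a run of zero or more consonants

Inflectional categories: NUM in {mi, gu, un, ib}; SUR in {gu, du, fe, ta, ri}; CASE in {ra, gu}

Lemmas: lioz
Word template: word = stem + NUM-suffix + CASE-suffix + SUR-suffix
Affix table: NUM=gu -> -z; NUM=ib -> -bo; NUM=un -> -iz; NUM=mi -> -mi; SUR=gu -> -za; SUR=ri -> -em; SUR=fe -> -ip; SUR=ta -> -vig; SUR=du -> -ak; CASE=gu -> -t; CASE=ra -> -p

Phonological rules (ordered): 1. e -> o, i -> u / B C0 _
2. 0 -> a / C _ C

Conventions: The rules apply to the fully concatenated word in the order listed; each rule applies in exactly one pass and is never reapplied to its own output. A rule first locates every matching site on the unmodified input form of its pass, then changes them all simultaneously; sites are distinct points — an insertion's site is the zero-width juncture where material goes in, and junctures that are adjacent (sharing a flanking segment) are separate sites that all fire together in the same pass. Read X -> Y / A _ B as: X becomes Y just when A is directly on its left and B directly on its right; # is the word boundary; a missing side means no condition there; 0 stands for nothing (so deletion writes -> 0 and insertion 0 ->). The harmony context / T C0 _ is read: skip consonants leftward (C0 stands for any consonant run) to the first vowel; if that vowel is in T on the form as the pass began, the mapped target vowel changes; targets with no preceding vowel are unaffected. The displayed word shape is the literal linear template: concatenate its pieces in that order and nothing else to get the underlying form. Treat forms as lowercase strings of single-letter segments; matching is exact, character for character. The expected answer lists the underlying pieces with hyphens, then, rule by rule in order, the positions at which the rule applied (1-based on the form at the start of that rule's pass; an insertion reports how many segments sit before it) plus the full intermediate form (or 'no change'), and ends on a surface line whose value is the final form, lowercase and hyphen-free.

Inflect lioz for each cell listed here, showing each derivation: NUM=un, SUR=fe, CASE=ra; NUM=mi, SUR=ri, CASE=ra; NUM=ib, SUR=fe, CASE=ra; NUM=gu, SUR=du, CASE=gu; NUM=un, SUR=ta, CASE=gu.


cell NUM=un, SUR=fe, CASE=ra:
underlying: lioz-iz-p-ip
1. e -> o, i -> u / B C0 _: fires at position(s) 5: liozuzpip
2. 0 -> a / C _ C: inserts after position(s) 6: liozuzapip
surface: liozuzapip

cell NUM=mi, SUR=ri, CASE=ra:
underlying: lioz-mi-p-em
1. e -> o, i -> u / B C0 _: fires at position(s) 6: liozmupem
2. 0 -> a / C _ C: inserts after position(s) 4: liozamupem
surface: liozamupem

cell NUM=ib, SUR=fe, CASE=ra:
underlying: lioz-bo-p-ip
1. e -> o, i -> u / B C0 _: fires at position(s) 8: liozbopup
2. 0 -> a / C _ C: inserts after position(s) 4: liozabopup
surface: liozabopup

cell NUM=gu, SUR=du, CASE=gu:
underlying: lioz-z-t-ak
1. e -> o, i -> u / B C0 _: no change
2. 0 -> a / C _ C: inserts after position(s) 4, 5: liozazatak
surface: liozazatak

cell NUM=un, SUR=ta, CASE=gu:
underlying: lioz-iz-t-vig
1. e -> o, i -> u / B C0 _: fires at position(s) 5: liozuztvig
2. 0 -> a / C _ C: inserts after position(s) 6, 7: liozuzatavig
surface: liozuzatavig


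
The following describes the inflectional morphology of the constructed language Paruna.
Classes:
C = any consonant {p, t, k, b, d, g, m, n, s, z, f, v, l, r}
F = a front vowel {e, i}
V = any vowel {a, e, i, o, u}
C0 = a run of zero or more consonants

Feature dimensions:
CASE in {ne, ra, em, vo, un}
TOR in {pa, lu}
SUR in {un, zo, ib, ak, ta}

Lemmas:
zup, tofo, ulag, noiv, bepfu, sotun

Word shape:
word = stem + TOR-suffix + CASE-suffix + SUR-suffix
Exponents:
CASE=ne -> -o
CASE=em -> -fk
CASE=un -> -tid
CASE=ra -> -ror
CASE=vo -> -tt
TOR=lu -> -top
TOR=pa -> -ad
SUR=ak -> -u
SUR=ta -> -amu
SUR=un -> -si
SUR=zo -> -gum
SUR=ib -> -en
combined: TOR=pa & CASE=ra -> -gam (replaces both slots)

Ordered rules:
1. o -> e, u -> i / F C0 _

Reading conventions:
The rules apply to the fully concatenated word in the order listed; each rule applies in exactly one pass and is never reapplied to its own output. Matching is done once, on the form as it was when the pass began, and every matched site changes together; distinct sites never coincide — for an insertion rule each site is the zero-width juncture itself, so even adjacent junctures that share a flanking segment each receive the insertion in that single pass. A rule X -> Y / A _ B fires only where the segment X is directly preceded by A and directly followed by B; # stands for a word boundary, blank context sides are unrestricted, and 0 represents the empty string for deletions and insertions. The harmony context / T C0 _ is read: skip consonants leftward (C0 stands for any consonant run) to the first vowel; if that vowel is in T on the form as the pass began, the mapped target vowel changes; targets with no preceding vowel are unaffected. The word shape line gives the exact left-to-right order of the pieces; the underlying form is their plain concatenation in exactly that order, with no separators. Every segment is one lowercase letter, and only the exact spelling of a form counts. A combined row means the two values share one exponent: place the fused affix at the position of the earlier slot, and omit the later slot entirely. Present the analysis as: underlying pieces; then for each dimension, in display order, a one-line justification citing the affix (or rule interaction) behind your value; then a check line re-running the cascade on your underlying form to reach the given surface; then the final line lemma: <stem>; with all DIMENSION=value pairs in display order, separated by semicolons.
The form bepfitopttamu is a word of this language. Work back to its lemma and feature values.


underlying: bepfu-top-tt-amu
CASE=vo - signalled by the affix -tt
TOR=lu - signalled by the affix -top
SUR=ta - signalled by the affix -amu
check: bepfutopttamu -> bepfitopttamu
lemma: bepfu; CASE=vo; TOR=lu; SUR=ta


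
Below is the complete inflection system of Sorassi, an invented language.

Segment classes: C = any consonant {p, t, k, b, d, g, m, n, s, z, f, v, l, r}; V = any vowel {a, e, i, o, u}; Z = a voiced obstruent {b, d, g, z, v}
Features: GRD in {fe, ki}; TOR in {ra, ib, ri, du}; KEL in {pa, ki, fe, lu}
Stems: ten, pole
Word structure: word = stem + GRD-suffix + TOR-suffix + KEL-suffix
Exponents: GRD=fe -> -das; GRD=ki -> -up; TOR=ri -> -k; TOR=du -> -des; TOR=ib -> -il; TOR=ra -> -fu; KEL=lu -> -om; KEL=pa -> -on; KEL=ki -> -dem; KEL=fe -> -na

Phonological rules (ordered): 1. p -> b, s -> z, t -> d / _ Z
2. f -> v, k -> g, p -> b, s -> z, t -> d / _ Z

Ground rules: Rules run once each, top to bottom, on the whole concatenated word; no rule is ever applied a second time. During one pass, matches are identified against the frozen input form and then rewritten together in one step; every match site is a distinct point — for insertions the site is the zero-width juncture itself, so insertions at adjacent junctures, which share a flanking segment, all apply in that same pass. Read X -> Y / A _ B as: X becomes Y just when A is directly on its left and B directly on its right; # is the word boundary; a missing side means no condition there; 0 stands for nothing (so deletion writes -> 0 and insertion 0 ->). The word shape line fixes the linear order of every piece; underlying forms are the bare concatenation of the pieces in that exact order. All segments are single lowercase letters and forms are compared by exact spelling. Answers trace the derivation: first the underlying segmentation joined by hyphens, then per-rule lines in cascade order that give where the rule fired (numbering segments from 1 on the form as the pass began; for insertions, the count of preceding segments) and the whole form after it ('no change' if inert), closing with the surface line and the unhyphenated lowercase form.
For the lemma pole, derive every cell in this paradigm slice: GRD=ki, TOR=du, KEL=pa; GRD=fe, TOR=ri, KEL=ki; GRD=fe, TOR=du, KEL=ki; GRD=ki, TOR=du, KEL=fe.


cell GRD=ki, TOR=du, KEL=pa:
underlying: pole-up-des-on
1. p -> b, s -> z, t -> d / _ Z: fires at position(s) 6: poleubdeson
2. f -> v, k -> g, p -> b, s -> z, t -> d / _ Z: no change
surface: poleubdeson

cell GRD=fe, TOR=ri, KEL=ki:
underlying: pole-das-k-dem
1. p -> b, s -> z, t -> d / _ Z: no change
2. f -> v, k -> g, p -> b, s -> z, t -> d / _ Z: fires at position(s) 8: poledasgdem
surface: poledasgdem

cell GRD=fe, TOR=du, KEL=ki:
underlying: pole-das-des-dem
1. p -> b, s -> z, t -> d / _ Z: fires at position(s) 7, 10: poledazdezdem
2. f -> v, k -> g, p -> b, s -> z, t -> d / _ Z: no change
surface: poledazdezdem

cell GRD=ki, TOR=du, KEL=fe:
underlying: pole-up-des-na
1. p -> b, s -> z, t -> d / _ Z: fires at position(s) 6: poleubdesna
2. f -> v, k -> g, p -> b, s -> z, t -> d / _ Z: no change
surface: poleubdesna


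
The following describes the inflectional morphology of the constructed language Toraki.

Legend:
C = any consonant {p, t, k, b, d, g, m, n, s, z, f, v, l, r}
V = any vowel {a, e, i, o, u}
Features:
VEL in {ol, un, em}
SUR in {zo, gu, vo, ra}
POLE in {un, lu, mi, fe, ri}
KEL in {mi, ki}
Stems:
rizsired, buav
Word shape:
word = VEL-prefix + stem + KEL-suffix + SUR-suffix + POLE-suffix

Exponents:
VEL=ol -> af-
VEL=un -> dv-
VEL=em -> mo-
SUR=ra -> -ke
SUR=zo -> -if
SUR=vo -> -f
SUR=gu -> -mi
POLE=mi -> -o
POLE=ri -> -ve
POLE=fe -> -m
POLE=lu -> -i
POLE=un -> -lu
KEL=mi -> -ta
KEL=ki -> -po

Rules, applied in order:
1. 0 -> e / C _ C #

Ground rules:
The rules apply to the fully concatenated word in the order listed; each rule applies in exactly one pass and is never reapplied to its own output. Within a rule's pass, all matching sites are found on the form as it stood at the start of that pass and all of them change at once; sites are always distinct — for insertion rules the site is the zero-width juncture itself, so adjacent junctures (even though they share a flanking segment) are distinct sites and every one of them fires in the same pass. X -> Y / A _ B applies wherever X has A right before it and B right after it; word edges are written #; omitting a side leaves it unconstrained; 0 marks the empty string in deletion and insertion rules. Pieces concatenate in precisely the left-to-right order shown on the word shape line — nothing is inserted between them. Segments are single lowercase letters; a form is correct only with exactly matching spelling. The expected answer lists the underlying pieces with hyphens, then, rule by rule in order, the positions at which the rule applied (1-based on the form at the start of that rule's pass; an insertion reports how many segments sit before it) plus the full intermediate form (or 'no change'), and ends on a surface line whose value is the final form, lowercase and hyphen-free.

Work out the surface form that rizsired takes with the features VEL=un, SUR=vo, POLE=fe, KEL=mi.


underlying: dv-rizsired-ta-f-m
1. 0 -> e / C _ C #: inserts after position(s) 13: dvrizsiredtafem
surface: dvrizsiredtafem


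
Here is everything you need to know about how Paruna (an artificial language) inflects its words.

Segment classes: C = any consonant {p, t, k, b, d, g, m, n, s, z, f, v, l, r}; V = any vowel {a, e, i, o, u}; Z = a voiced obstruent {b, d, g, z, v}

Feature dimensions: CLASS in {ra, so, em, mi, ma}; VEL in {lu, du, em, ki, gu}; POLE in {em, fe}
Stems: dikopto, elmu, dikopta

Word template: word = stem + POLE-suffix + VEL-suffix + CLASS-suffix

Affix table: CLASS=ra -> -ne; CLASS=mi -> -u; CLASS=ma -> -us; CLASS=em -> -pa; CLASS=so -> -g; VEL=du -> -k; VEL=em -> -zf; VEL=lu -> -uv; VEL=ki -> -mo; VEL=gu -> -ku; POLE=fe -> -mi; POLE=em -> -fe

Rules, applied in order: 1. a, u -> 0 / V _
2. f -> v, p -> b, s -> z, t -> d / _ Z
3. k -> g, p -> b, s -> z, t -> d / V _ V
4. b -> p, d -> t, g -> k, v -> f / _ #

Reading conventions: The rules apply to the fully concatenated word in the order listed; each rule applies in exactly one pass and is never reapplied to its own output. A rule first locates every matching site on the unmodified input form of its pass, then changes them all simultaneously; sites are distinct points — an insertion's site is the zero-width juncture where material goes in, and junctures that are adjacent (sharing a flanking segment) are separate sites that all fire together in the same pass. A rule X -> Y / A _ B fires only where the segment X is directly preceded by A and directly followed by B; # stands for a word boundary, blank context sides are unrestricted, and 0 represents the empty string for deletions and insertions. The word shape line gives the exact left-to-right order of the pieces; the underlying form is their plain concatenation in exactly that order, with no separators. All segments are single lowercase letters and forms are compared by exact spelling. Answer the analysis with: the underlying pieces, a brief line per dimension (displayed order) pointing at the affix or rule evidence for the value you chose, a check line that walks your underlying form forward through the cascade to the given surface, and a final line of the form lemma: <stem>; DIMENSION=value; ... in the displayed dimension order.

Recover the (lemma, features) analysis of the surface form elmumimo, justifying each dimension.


underlying: elmu-mi-mo-u
CLASS=mi - signalled by the affix -u
VEL=ki - signalled by the affix -mo
POLE=fe - signalled by the affix -mi
check: elmumimou -> elmumimo -> elmumimo -> elmumimo -> elmumimo
lemma: elmu; CLASS=mi; VEL=ki; POLE=fe


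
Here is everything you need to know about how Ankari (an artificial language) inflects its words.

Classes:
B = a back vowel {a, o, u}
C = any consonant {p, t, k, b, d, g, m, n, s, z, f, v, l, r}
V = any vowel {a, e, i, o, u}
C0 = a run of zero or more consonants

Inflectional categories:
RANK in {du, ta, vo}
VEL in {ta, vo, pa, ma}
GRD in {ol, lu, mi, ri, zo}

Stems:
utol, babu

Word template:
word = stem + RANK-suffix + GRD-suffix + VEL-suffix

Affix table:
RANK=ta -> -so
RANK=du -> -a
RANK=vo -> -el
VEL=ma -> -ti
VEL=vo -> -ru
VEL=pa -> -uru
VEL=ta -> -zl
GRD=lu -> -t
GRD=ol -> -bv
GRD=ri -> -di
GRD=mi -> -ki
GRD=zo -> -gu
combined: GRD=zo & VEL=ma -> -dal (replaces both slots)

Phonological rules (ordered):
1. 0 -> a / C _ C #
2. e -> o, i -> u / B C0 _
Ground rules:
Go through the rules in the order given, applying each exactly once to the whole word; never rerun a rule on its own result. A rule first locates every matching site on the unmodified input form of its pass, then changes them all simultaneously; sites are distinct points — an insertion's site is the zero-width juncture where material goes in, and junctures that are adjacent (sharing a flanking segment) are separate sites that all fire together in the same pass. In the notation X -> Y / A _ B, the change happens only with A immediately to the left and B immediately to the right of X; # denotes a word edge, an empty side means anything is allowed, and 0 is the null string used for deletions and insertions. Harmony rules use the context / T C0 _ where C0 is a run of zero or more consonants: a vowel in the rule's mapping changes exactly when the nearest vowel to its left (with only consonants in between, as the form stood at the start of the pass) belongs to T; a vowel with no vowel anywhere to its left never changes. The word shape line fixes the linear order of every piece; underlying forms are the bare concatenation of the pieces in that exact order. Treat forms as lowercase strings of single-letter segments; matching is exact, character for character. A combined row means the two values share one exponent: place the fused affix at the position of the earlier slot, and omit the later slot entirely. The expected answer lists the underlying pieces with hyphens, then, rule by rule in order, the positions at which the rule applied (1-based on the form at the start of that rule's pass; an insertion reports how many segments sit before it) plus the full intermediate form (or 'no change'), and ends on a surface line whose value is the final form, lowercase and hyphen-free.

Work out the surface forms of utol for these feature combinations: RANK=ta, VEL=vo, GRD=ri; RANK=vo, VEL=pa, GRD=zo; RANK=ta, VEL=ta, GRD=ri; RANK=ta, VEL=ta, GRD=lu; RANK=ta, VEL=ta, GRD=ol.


cell RANK=ta, VEL=vo, GRD=ri:
underlying: utol-so-di-ru
1. 0 -> a / C _ C #: no change
2. e -> o, i -> u / B C0 _: fires at position(s) 8: utolsoduru
surface: utolsoduru

cell RANK=vo, VEL=pa, GRD=zo:
underlying: utol-el-gu-uru
1. 0 -> a / C _ C #: no change
2. e -> o, i -> u / B C0 _: fires at position(s) 5: utololguuru
surface: utololguuru

cell RANK=ta, VEL=ta, GRD=ri:
underlying: utol-so-di-zl
1. 0 -> a / C _ C #: inserts after position(s) 9: utolsodizal
2. e -> o, i -> u / B C0 _: fires at position(s) 8: utolsoduzal
surface: utolsoduzal

cell RANK=ta, VEL=ta, GRD=lu:
underlying: utol-so-t-zl
1. 0 -> a / C _ C #: inserts after position(s) 8: utolsotzal
2. e -> o, i -> u / B C0 _: no change
surface: utolsotzal

cell RANK=ta, VEL=ta, GRD=ol:
underlying: utol-so-bv-zl
1. 0 -> a / C _ C #: inserts after position(s) 9: utolsobvzal
2. e -> o, i -> u / B C0 _: no change
surface: utolsobvzal


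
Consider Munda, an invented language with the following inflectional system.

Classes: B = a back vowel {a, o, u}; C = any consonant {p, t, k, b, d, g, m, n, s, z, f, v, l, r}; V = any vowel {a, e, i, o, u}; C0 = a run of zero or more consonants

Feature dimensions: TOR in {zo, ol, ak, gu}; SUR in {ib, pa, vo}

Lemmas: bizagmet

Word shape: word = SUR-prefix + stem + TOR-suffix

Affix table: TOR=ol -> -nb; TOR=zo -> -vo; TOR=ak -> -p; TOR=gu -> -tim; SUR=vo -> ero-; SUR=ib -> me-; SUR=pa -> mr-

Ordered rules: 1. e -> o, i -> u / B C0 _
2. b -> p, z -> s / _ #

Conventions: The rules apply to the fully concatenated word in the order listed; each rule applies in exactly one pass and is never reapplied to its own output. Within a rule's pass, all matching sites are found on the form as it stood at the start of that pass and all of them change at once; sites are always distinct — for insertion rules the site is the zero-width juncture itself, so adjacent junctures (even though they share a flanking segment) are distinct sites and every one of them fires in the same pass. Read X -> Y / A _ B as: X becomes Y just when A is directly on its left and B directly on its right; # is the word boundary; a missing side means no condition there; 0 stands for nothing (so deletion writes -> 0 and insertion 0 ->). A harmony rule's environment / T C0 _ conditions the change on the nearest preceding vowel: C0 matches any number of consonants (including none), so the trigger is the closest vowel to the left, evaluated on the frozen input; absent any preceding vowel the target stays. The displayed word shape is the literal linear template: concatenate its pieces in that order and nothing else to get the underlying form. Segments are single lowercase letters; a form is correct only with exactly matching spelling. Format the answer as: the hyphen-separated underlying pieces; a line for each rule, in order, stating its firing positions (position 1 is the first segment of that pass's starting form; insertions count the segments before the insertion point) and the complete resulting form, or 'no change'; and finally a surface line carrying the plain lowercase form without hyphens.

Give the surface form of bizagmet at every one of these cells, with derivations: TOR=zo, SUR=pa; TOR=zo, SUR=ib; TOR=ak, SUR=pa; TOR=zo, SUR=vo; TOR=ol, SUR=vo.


cell TOR=zo, SUR=pa:
underlying: mr-bizagmet-vo
1. e -> o, i -> u / B C0 _: fires at position(s) 9: mrbizagmotvo
2. b -> p, z -> s / _ #: no change
surface: mrbizagmotvo

cell TOR=zo, SUR=ib:
underlying: me-bizagmet-vo
1. e -> o, i -> u / B C0 _: fires at position(s) 9: mebizagmotvo
2. b -> p, z -> s / _ #: no change
surface: mebizagmotvo

cell TOR=ak, SUR=pa:
underlying: mr-bizagmet-p
1. e -> o, i -> u / B C0 _: fires at position(s) 9: mrbizagmotp
2. b -> p, z -> s / _ #: no change
surface: mrbizagmotp

cell TOR=zo, SUR=vo:
underlying: ero-bizagmet-vo
1. e -> o, i -> u / B C0 _: fires at position(s) 5, 10: erobuzagmotvo
2. b -> p, z -> s / _ #: no change
surface: erobuzagmotvo

cell TOR=ol, SUR=vo:
underlying: ero-bizagmet-nb
1. e -> o, i -> u / B C0 _: fires at position(s) 5, 10: erobuzagmotnb
2. b -> p, z -> s / _ #: fires at position(s) 13: erobuzagmotnp
surface: erobuzagmotnp
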